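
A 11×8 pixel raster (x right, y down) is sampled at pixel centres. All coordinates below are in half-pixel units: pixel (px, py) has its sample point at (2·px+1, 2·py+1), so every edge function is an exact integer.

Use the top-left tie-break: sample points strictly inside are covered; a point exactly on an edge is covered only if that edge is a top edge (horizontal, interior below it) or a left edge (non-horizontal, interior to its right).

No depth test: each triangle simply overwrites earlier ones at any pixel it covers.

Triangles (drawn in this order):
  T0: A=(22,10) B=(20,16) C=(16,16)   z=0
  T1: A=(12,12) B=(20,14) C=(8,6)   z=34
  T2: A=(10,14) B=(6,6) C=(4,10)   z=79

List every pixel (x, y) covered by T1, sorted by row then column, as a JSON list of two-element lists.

T0:
  2·area = 24
  edge (22, 10)→(20, 16): d=(-2,6) right/bottom  bias=-1
  edge (20, 16)→(16, 16): d=(-4,0) right/bottom  bias=-1
  edge (16, 16)→(22, 10): d=(6,-6) top-left  bias=+0
    (10,5)@(21, 11): e=[4,20,0] → X  [on edge]
    (9,6)@(19, 13): e=[12,12,0] → X  [on edge]
    (10,6)@(21, 13): e=[0,12,12] → .  [on edge]
    (8,7)@(17, 15): e=[20,4,0] → X  [on edge]
    (10,7)@(21, 15): e=[-4,4,24] → .
  covered (4 px):
    . . . . . . . . . . .
    . . . . . . . . . . .
    . . . . . . . . . . .
    . . . . . . . . . . .
    . . . . . . . . . . .
    . . . . . . . . . . X
    . . . . . . . . . X .
    . . . . . . . . X X .
T1:
  2·area = 40  (B↔C swapped to make it positive)
  edge (12, 12)→(8, 6): d=(-4,-6) top-left  bias=+0
  edge (8, 6)→(20, 14): d=(12,8) right/bottom  bias=-1
  edge (20, 14)→(12, 12): d=(-8,-2) top-left  bias=+0
    (4,3)@(9, 7): e=[2,4,34] → X
    (5,3)@(11, 7): e=[14,-12,38] → .
    (4,4)@(9, 9): e=[-6,28,18] → .
    (5,4)@(11, 9): e=[6,12,22] → X
    (6,4)@(13, 9): e=[18,-4,26] → .
    (5,5)@(11, 11): e=[-2,36,6] → .
    (6,5)@(13, 11): e=[10,20,10] → X
    (7,5)@(15, 11): e=[22,4,14] → X
    (8,5)@(17, 11): e=[34,-12,18] → .
    (6,6)@(13, 13): e=[2,44,-6] → .
    (7,6)@(15, 13): e=[14,28,-2] → .
    (8,6)@(17, 13): e=[26,12,2] → X
  covered (5 px):
    . . . . . . . . . . .
    . . . . . . . . . . .
    . . . . . . . . . . .
    . . . . X . . . . . .
    . . . . . X . . . . .
    . . . . . . X X . . .
    . . . . . . . . X . .
    . . . . . . . . . . .
T2:
  2·area = 32  (B↔C swapped to make it positive)
  edge (10, 14)→(4, 10): d=(-6,-4) top-left  bias=+0
  edge (4, 10)→(6, 6): d=(2,-4) top-left  bias=+0
  edge (6, 6)→(10, 14): d=(4,8) right/bottom  bias=-1
    (2,4)@(5, 9): e=[10,2,20] → X
    (3,4)@(7, 9): e=[18,10,4] → X
    (4,4)@(9, 9): e=[26,18,-12] → .
    (2,5)@(5, 11): e=[-2,6,28] → .
    (3,5)@(7, 11): e=[6,14,12] → X
    (4,5)@(9, 11): e=[14,22,-4] → .
    (3,6)@(7, 13): e=[-6,18,20] → .
    (4,6)@(9, 13): e=[2,26,4] → X
    (5,6)@(11, 13): e=[10,34,-12] → .
    (4,7)@(9, 15): e=[-10,30,12] → .
  covered (4 px):
    . . . . . . . . . . .
    . . . . . . . . . . .
    . . . . . . . . . . .
    . . . . . . . . . . .
    . . X X . . . . . . .
    . . . X . . . . . . .
    . . . . X . . . . . .
    . . . . . . . . . . .

Final: [[4,3],[5,4],[6,5],[7,5],[8,6]]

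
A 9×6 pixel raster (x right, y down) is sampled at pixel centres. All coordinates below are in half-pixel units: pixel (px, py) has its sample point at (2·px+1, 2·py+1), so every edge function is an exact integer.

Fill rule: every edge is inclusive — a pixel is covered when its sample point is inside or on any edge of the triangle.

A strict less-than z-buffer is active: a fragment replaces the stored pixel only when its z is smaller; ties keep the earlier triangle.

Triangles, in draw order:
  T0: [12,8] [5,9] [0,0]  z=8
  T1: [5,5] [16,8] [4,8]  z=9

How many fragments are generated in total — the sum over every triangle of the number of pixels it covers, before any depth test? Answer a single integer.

T0:
  2·area = 68
  edge (12, 8)→(5, 9): d=(-7,1) inclusive
  edge (5, 9)→(0, 0): d=(-5,-9) inclusive
  edge (0, 0)→(12, 8): d=(12,8) inclusive
    (0,0)@(1, 1): e=[60,4,4] → █
    (1,0)@(3, 1): e=[58,22,-12] → ·
    (0,1)@(1, 3): e=[46,-6,28] → ·
    (1,1)@(3, 3): e=[44,12,12] → █
    (2,1)@(5, 3): e=[42,30,-4] → ·
    (1,2)@(3, 5): e=[30,2,36] → █
    (2,2)@(5, 5): e=[28,20,20] → █
    (3,2)@(7, 5): e=[26,38,4] → █
    (4,2)@(9, 5): e=[24,56,-12] → ·
    (1,3)@(3, 7): e=[16,-8,60] → ·
    (2,3)@(5, 7): e=[14,10,44] → █
    (4,3)@(9, 7): e=[10,46,12] → █
    (2,4)@(5, 9): e=[0,0,68] → █  [on edge]
  covered (9 px):
    █ · · · · · · · ·
    · █ · · · · · · ·
    · █ █ █ · · · · ·
    · · █ █ █ · · · ·
    · · █ · · · · · ·
    · · · · · · · · ·
T1:
  2·area = 36
  edge (5, 5)→(16, 8): d=(11,3) inclusive
  edge (16, 8)→(4, 8): d=(-12,0) inclusive
  edge (4, 8)→(5, 5): d=(1,-3) inclusive
    (2,2)@(5, 5): e=[0,36,0] → █  [on edge]
    (3,2)@(7, 5): e=[-6,36,6] → ·
    (2,3)@(5, 7): e=[22,12,2] → █
    (3,3)@(7, 7): e=[16,12,8] → █
    (4,3)@(9, 7): e=[10,12,14] → █
    (5,3)@(11, 7): e=[4,12,20] → █
    (6,3)@(13, 7): e=[-2,12,26] → ·
    (2,4)@(5, 9): e=[44,-12,4] → ·
    (3,4)@(7, 9): e=[38,-12,10] → ·
    (4,4)@(9, 9): e=[32,-12,16] → ·
    (5,4)@(11, 9): e=[26,-12,22] → ·
    (1,5)@(3, 11): e=[72,-36,0] → ·  [on edge]
  covered (5 px):
    · · · · · · · · ·
    · · · · · · · · ·
    · · █ · · · · · ·
    · · █ █ █ █ · · ·
    · · · · · · · · ·
    · · · · · · · · ·

Answer: 14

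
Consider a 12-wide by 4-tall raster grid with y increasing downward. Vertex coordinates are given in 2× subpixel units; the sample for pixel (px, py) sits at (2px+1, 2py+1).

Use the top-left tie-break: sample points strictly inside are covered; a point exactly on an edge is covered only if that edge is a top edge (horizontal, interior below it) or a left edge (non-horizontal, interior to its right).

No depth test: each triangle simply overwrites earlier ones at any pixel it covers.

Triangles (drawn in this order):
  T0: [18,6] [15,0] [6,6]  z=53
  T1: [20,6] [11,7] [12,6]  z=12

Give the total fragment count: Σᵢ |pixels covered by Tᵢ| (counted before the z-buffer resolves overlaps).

T0:
  2·area = 72  (B↔C swapped to make it positive)
  edge (18, 6)→(6, 6): d=(-12,0) right/bottom  bias=-1
  edge (6, 6)→(15, 0): d=(9,-6) top-left  bias=+0
  edge (15, 0)→(18, 6): d=(3,6) right/bottom  bias=-1
    (7,0)@(15, 1): e=[60,9,3] → X
    (8,0)@(17, 1): e=[60,21,-9] → .
    (5,1)@(11, 3): e=[36,3,33] → X
    (6,1)@(13, 3): e=[36,15,21] → X
    (8,1)@(17, 3): e=[36,39,-3] → .
    (4,2)@(9, 5): e=[12,9,51] → X
    (8,2)@(17, 5): e=[12,57,3] → X
    (9,2)@(19, 5): e=[12,69,-9] → .
    (4,3)@(9, 7): e=[-12,27,57] → .
    (5,3)@(11, 7): e=[-12,39,45] → .
    (6,3)@(13, 7): e=[-12,51,33] → .
    (7,3)@(15, 7): e=[-12,63,21] → .
  covered (9 px):
    . . . . . . . X . . . .
    . . . . . X X X . . . .
    . . . . X X X X X . . .
    . . . . . . . . . . . .
T1:
  2·area = 8
  edge (20, 6)→(11, 7): d=(-9,1) right/bottom  bias=-1
  edge (11, 7)→(12, 6): d=(1,-1) top-left  bias=+0
  edge (12, 6)→(20, 6): d=(8,0) top-left  bias=+0
    (8,0)@(17, 1): e=[48,0,-40] → .  [on edge]
    (7,1)@(15, 3): e=[32,0,-24] → .  [on edge]
    (6,2)@(13, 5): e=[16,0,-8] → .  [on edge]
    (5,3)@(11, 7): e=[0,0,8] → .  [on edge]
  covered (0 px):
    . . . . . . . . . . . .
    . . . . . . . . . . . .
    . . . . . . . . . . . .
    . . . . . . . . . . . .

Final: 9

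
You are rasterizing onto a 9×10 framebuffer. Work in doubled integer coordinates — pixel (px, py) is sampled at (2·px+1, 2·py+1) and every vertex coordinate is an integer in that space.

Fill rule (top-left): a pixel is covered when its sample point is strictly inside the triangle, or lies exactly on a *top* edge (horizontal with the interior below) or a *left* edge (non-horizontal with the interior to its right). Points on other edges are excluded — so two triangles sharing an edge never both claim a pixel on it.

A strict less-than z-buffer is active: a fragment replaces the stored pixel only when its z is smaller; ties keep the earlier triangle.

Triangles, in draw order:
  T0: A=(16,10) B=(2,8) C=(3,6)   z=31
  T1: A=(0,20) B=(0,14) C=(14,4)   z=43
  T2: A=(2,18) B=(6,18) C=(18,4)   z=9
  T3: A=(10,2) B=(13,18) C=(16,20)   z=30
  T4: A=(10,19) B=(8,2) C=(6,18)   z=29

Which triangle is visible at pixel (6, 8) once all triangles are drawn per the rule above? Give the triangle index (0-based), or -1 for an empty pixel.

T0:
  2·area = 30
  edge (16, 10)→(2, 8): d=(-14,-2) top-left  bias=+0
  edge (2, 8)→(3, 6): d=(1,-2) top-left  bias=+0
  edge (3, 6)→(16, 10): d=(13,4) right/bottom  bias=-1
    (1,3)@(3, 7): e=[16,1,13] → █
    (2,3)@(5, 7): e=[20,5,5] → █
    (3,3)@(7, 7): e=[24,9,-3] → ·
    (1,4)@(3, 9): e=[-12,3,39] → ·
    (2,4)@(5, 9): e=[-8,7,31] → ·
    (4,4)@(9, 9): e=[0,15,15] → █  [on edge]
    (5,4)@(11, 9): e=[4,19,7] → █
    (6,4)@(13, 9): e=[8,23,-1] → ·
    (4,5)@(9, 11): e=[-28,17,41] → ·
    (5,5)@(11, 11): e=[-24,21,33] → ·
  covered (4 px):
    · · · · · · · · ·
    · · · · · · · · ·
    · · · · · · · · ·
    · █ █ · · · · · ·
    · · · · █ █ · · ·
    · · · · · · · · ·
    · · · · · · · · ·
    · · · · · · · · ·
    · · · · · · · · ·
    · · · · · · · · ·
T1:
  2·area = 84
  edge (0, 20)→(0, 14): d=(0,-6) top-left  bias=+0
  edge (0, 14)→(14, 4): d=(14,-10) top-left  bias=+0
  edge (14, 4)→(0, 20): d=(-14,16) right/bottom  bias=-1
    (6,2)@(13, 5): e=[78,4,2] → █
    (7,2)@(15, 5): e=[90,24,-30] → ·
    (5,3)@(11, 7): e=[66,12,6] → █
    (6,3)@(13, 7): e=[78,32,-26] → ·
    (3,4)@(7, 9): e=[42,0,42] → █  [on edge]
    (4,4)@(9, 9): e=[54,20,10] → █
    (5,4)@(11, 9): e=[66,40,-22] → ·
    (2,5)@(5, 11): e=[30,8,46] → █
    (4,5)@(9, 11): e=[54,48,-18] → ·
    (1,6)@(3, 13): e=[18,16,50] → █
    (3,6)@(7, 13): e=[42,56,-14] → ·
    (0,7)@(1, 15): e=[6,24,54] → █
  covered (11 px):
    · · · · · · · · ·
    · · · · · · · · ·
    · · · · · · █ · ·
    · · · · · █ · · ·
    · · · █ █ · · · ·
    · · █ █ · · · · ·
    · █ █ · · · · · ·
    █ █ · · · · · · ·
    █ · · · · · · · ·
    · · · · · · · · ·
T2:
  2·area = 56  (B↔C swapped to make it positive)
  edge (2, 18)→(18, 4): d=(16,-14) top-left  bias=+0
  edge (18, 4)→(6, 18): d=(-12,14) right/bottom  bias=-1
  edge (6, 18)→(2, 18): d=(-4,0) right/bottom  bias=-1
    (8,2)@(17, 5): e=[2,2,52] → █
    (7,3)@(15, 7): e=[6,6,44] → █
    (8,3)@(17, 7): e=[34,-22,44] → ·
    (6,4)@(13, 9): e=[10,10,36] → █
    (7,4)@(15, 9): e=[38,-18,36] → ·
    (5,5)@(11, 11): e=[14,14,28] → █
    (6,5)@(13, 11): e=[42,-14,28] → ·
    (4,6)@(9, 13): e=[18,18,20] → █
    (5,6)@(11, 13): e=[46,-10,20] → ·
    (3,7)@(7, 15): e=[22,22,12] → █
    (4,7)@(9, 15): e=[50,-6,12] → ·
    (2,8)@(5, 17): e=[26,26,4] → █
  covered (7 px):
    · · · · · · · · ·
    · · · · · · · · ·
    · · · · · · · · █
    · · · · · · · █ ·
    · · · · · · █ · ·
    · · · · · █ · · ·
    · · · · █ · · · ·
    · · · █ · · · · ·
    · · █ · · · · · ·
    · · · · · · · · ·
T3:
  2·area = 42  (B↔C swapped to make it positive)
  edge (10, 2)→(16, 20): d=(6,18) right/bottom  bias=-1
  edge (16, 20)→(13, 18): d=(-3,-2) top-left  bias=+0
  edge (13, 18)→(10, 2): d=(-3,-16) top-left  bias=+0
    (5,2)@(11, 5): e=[0,35,7] → ·  [on edge]
    (5,3)@(11, 7): e=[12,29,1] → █
    (6,3)@(13, 7): e=[-24,33,33] → ·
    (5,4)@(11, 9): e=[24,23,-5] → ·
    (6,5)@(13, 11): e=[0,21,21] → ·  [on edge]
    (6,6)@(13, 13): e=[12,15,15] → █
    (7,6)@(15, 13): e=[-24,19,47] → ·
    (6,7)@(13, 15): e=[24,9,9] → █
    (7,7)@(15, 15): e=[-12,13,41] → ·
    (6,8)@(13, 17): e=[36,3,3] → █
    (7,8)@(15, 17): e=[0,7,35] → ·  [on edge]
    (6,9)@(13, 19): e=[48,-3,-3] → ·
  covered (5 px):
    · · · · · · · · ·
    · · · · · · · · ·
    · · · · · · · · ·
    · · · · · █ · · ·
    · · · · · · · · ·
    · · · · · · · · ·
    · · · · · · █ · ·
    · · · · · · █ · ·
    · · · · · · █ · ·
    · · · · · · · █ ·
T4:
  2·area = 66  (B↔C swapped to make it positive)
  edge (10, 19)→(6, 18): d=(-4,-1) top-left  bias=+0
  edge (6, 18)→(8, 2): d=(2,-16) top-left  bias=+0
  edge (8, 2)→(10, 19): d=(2,17) right/bottom  bias=-1
    (3,5)@(7, 11): e=[29,2,35] → █
    (4,5)@(9, 11): e=[31,34,1] → █
    (5,5)@(11, 11): e=[33,66,-33] → ·
    (3,6)@(7, 13): e=[21,6,39] → █
    (5,6)@(11, 13): e=[25,70,-29] → ·
    (3,7)@(7, 15): e=[13,10,43] → █
    (5,7)@(11, 15): e=[17,74,-25] → ·
    (3,8)@(7, 17): e=[5,14,47] → █
    (5,8)@(11, 17): e=[9,78,-21] → ·
    (3,9)@(7, 19): e=[-3,18,51] → ·
    (4,9)@(9, 19): e=[-1,50,17] → ·
  covered (8 px):
    · · · · · · · · ·
    · · · · · · · · ·
    · · · · · · · · ·
    · · · · · · · · ·
    · · · · · · · · ·
    · · · █ █ · · · ·
    · · · █ █ · · · ·
    · · · █ █ · · · ·
    · · · █ █ · · · ·
    · · · · · · · · ·

Z-buffer (winner per pixel, '.' = empty):
  . . . . . . . . .
  . . . . . . . . .
  . . . . . . 1 . 2
  . 0 0 . . 3 . 2 .
  . . . 1 0 0 2 . .
  . . 1 4 4 2 . . .
  . 1 1 4 2 . 3 . .
  1 1 . 2 4 . 3 . .
  1 . 2 4 4 . 3 . .
  . . . . . . . 3 .

Answer: 3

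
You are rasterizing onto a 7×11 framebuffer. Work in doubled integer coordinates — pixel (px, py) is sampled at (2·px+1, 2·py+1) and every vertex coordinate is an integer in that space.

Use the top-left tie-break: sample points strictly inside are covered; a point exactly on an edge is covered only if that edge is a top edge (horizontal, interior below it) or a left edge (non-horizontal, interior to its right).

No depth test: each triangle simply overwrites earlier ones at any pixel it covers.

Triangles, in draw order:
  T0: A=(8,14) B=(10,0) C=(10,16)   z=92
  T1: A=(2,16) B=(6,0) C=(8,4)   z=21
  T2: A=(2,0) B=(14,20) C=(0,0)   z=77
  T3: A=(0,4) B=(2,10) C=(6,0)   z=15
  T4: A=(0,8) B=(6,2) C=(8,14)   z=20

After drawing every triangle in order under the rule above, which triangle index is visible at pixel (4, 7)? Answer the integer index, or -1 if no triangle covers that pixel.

T0:
  2·area = 32
  edge (8, 14)→(10, 0): d=(2,-14) top-left  bias=+0
  edge (10, 0)→(10, 16): d=(0,16) right/bottom  bias=-1
  edge (10, 16)→(8, 14): d=(-2,-2) top-left  bias=+0
    (0,3)@(1, 7): e=[-112,144,0] → ·  [on edge]
    (4,3)@(9, 7): e=[0,16,16] → █  [on edge]
    (5,3)@(11, 7): e=[28,-16,20] → ·
    (1,4)@(3, 9): e=[-80,112,0] → ·  [on edge]
    (4,4)@(9, 9): e=[4,16,12] → █
    (5,4)@(11, 9): e=[32,-16,16] → ·
    (2,5)@(5, 11): e=[-48,80,0] → ·  [on edge]
    (4,5)@(9, 11): e=[8,16,8] → █
    (5,5)@(11, 11): e=[36,-16,12] → ·
    (3,6)@(7, 13): e=[-16,48,0] → ·  [on edge]
    (4,6)@(9, 13): e=[12,16,4] → █
    (5,6)@(11, 13): e=[40,-16,8] → ·
    (4,7)@(9, 15): e=[16,16,0] → █  [on edge]
    (5,8)@(11, 17): e=[48,-16,0] → ·  [on edge]
    (6,9)@(13, 19): e=[80,-48,0] → ·  [on edge]
    (3,10)@(7, 21): e=[0,48,-16] → ·  [on edge]
  covered (5 px):
    · · · · · · ·
    · · · · · · ·
    · · · · · · ·
    · · · · █ · ·
    · · · · █ · ·
    · · · · █ · ·
    · · · · █ · ·
    · · · · █ · ·
    · · · · · · ·
    · · · · · · ·
    · · · · · · ·
T1:
  2·area = 48
  edge (2, 16)→(6, 0): d=(4,-16) top-left  bias=+0
  edge (6, 0)→(8, 4): d=(2,4) right/bottom  bias=-1
  edge (8, 4)→(2, 16): d=(-6,12) right/bottom  bias=-1
    (3,1)@(7, 3): e=[28,2,18] → █
    (4,1)@(9, 3): e=[60,-6,-6] → ·
    (2,2)@(5, 5): e=[4,14,30] → █
    (4,2)@(9, 5): e=[68,-2,-18] → ·
    (2,3)@(5, 7): e=[12,18,18] → █
    (3,3)@(7, 7): e=[44,10,-6] → ·
    (2,4)@(5, 9): e=[20,22,6] → █
    (3,4)@(7, 9): e=[52,14,-18] → ·
    (2,5)@(5, 11): e=[28,26,-6] → ·
    (1,6)@(3, 13): e=[4,38,6] → █
    (2,6)@(5, 13): e=[36,30,-18] → ·
    (1,7)@(3, 15): e=[12,42,-6] → ·
  covered (6 px):
    · · · · · · ·
    · · · █ · · ·
    · · █ █ · · ·
    · · █ · · · ·
    · · █ · · · ·
    · · · · · · ·
    · █ · · · · ·
    · · · · · · ·
    · · · · · · ·
    · · · · · · ·
    · · · · · · ·
T2:
  2·area = 40
  edge (2, 0)→(14, 20): d=(12,20) right/bottom  bias=-1
  edge (14, 20)→(0, 0): d=(-14,-20) top-left  bias=+0
  edge (0, 0)→(2, 0): d=(2,0) top-left  bias=+0
    (0,0)@(1, 1): e=[32,6,2] → █
    (1,0)@(3, 1): e=[-8,46,2] → ·
    (0,1)@(1, 3): e=[56,-22,6] → ·
    (1,1)@(3, 3): e=[16,18,6] → █
    (2,1)@(5, 3): e=[-24,58,6] → ·
    (1,2)@(3, 5): e=[40,-10,10] → ·
    (2,2)@(5, 5): e=[0,30,10] → ·  [on edge]
    (2,3)@(5, 7): e=[24,2,14] → █
    (3,3)@(7, 7): e=[-16,42,14] → ·
    (2,4)@(5, 9): e=[48,-26,18] → ·
    (3,4)@(7, 9): e=[8,14,18] → █
    (4,4)@(9, 9): e=[-32,54,18] → ·
    (5,7)@(11, 15): e=[0,10,30] → ·  [on edge]
  covered (4 px):
    █ · · · · · ·
    · █ · · · · ·
    · · · · · · ·
    · · █ · · · ·
    · · · █ · · ·
    · · · · · · ·
    · · · · · · ·
    · · · · · · ·
    · · · · · · ·
    · · · · · · ·
    · · · · · · ·
T3:
  2·area = 44  (B↔C swapped to make it positive)
  edge (0, 4)→(6, 0): d=(6,-4) top-left  bias=+0
  edge (6, 0)→(2, 10): d=(-4,10) right/bottom  bias=-1
  edge (2, 10)→(0, 4): d=(-2,-6) top-left  bias=+0
    (2,0)@(5, 1): e=[2,6,36] → █
    (3,0)@(7, 1): e=[10,-14,48] → ·
    (1,1)@(3, 3): e=[6,18,20] → █
    (2,1)@(5, 3): e=[14,-2,32] → ·
    (0,2)@(1, 5): e=[10,30,4] → █
    (2,2)@(5, 5): e=[26,-10,28] → ·
    (0,3)@(1, 7): e=[22,22,0] → █  [on edge]
    (2,3)@(5, 7): e=[38,-18,24] → ·
    (0,4)@(1, 9): e=[34,14,-4] → ·
    (1,4)@(3, 9): e=[42,-6,8] → ·
    (1,6)@(3, 13): e=[66,-22,0] → ·  [on edge]
    (2,9)@(5, 19): e=[110,-66,0] → ·  [on edge]
  covered (6 px):
    · · █ · · · ·
    · █ · · · · ·
    █ █ · · · · ·
    █ █ · · · · ·
    · · · · · · ·
    · · · · · · ·
    · · · · · · ·
    · · · · · · ·
    · · · · · · ·
    · · · · · · ·
    · · · · · · ·
T4:
  2·area = 84
  edge (0, 8)→(6, 2): d=(6,-6) top-left  bias=+0
  edge (6, 2)→(8, 14): d=(2,12) right/bottom  bias=-1
  edge (8, 14)→(0, 8): d=(-8,-6) top-left  bias=+0
    (3,0)@(7, 1): e=[0,-14,98] → ·  [on edge]
    (2,1)@(5, 3): e=[0,14,70] → █  [on edge]
    (3,1)@(7, 3): e=[12,-10,82] → ·
    (1,2)@(3, 5): e=[0,42,42] → █  [on edge]
    (3,2)@(7, 5): e=[24,-6,66] → ·
    (0,3)@(1, 7): e=[0,70,14] → █  [on edge]
    (3,3)@(7, 7): e=[36,-2,50] → ·
    (0,4)@(1, 9): e=[12,74,-2] → ·
    (1,4)@(3, 9): e=[24,50,10] → █
    (3,4)@(7, 9): e=[48,2,34] → █
    (4,4)@(9, 9): e=[60,-22,46] → ·
    (1,5)@(3, 11): e=[36,54,-6] → ·
  covered (12 px):
    · · · · · · ·
    · · █ · · · ·
    · █ █ · · · ·
    █ █ █ · · · ·
    · █ █ █ · · ·
    · · █ █ · · ·
    · · · █ · · ·
    · · · · · · ·
    · · · · · · ·
    · · · · · · ·
    · · · · · · ·

Z-buffer (winner per pixel, '.' = empty):
  2 . 3 . . . .
  . 3 4 1 . . .
  3 4 4 1 . . .
  4 4 4 . 0 . .
  . 4 4 4 0 . .
  . . 4 4 0 . .
  . 1 . 4 0 . .
  . . . . 0 . .
  . . . . . . .
  . . . . . . .
  . . . . . . .

Final: 0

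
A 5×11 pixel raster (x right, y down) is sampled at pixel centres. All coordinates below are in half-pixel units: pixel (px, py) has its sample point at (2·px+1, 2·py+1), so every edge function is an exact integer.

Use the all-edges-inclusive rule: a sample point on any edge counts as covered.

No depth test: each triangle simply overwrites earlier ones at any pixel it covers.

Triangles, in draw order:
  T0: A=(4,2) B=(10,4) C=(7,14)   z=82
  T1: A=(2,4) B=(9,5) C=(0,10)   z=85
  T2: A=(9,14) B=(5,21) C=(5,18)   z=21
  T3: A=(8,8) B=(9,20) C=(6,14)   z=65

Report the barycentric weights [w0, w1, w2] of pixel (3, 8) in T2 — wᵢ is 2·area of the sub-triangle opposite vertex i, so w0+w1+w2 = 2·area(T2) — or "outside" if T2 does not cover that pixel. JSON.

T0:
  2·area = 66
  edge (4, 2)→(10, 4): d=(6,2) inclusive
  edge (10, 4)→(7, 14): d=(-3,10) inclusive
  edge (7, 14)→(4, 2): d=(-3,-12) inclusive
    (0,0)@(1, 1): e=[0,99,-33] → .  [on edge]
    (2,1)@(5, 3): e=[4,53,9] → X
    (3,1)@(7, 3): e=[0,33,33] → X  [on edge]
    (4,1)@(9, 3): e=[-4,13,57] → .
    (2,2)@(5, 5): e=[16,47,3] → X
    (4,2)@(9, 5): e=[8,7,51] → X
    (2,3)@(5, 7): e=[28,41,-3] → .
    (3,3)@(7, 7): e=[24,21,21] → X
    (3,4)@(7, 9): e=[36,15,15] → X
    (4,4)@(9, 9): e=[32,-5,39] → .
    (3,5)@(7, 11): e=[48,9,9] → X
    (4,5)@(9, 11): e=[44,-11,33] → .
  covered (10 px):
    . . . . .
    . . X X .
    . . X X X
    . . . X X
    . . . X .
    . . . X .
    . . . X .
    . . . . .
    . . . . .
    . . . . .
    . . . . .
T1:
  2·area = 44
  edge (2, 4)→(9, 5): d=(7,1) inclusive
  edge (9, 5)→(0, 10): d=(-9,5) inclusive
  edge (0, 10)→(2, 4): d=(2,-6) inclusive
    (1,0)@(3, 1): e=[-22,66,0] → .  [on edge]
    (1,2)@(3, 5): e=[6,30,8] → X
    (2,2)@(5, 5): e=[4,20,20] → X
    (3,2)@(7, 5): e=[2,10,32] → X
    (4,2)@(9, 5): e=[0,0,44] → X  [on edge]
    (0,3)@(1, 7): e=[22,22,0] → X  [on edge]
    (3,3)@(7, 7): e=[16,-8,36] → .
    (4,3)@(9, 7): e=[14,-18,48] → .
    (0,4)@(1, 9): e=[36,4,4] → X
    (1,4)@(3, 9): e=[34,-6,16] → .
    (2,4)@(5, 9): e=[32,-16,28] → .
    (0,5)@(1, 11): e=[50,-14,8] → .
  covered (8 px):
    . . . . .
    . . . . .
    . X X X X
    X X X . .
    X . . . .
    . . . . .
    . . . . .
    . . . . .
    . . . . .
    . . . . .
    . . . . .
T2:
  2·area = 12
  edge (9, 14)→(5, 21): d=(-4,7) inclusive
  edge (5, 21)→(5, 18): d=(0,-3) inclusive
  edge (5, 18)→(9, 14): d=(4,-4) inclusive
    (2,0)@(5, 1): e=[80,0,-68] → .  [on edge]
    (2,1)@(5, 3): e=[72,0,-60] → .  [on edge]
    (2,2)@(5, 5): e=[64,0,-52] → .  [on edge]
    (2,3)@(5, 7): e=[56,0,-44] → .  [on edge]
    (2,4)@(5, 9): e=[48,0,-36] → .  [on edge]
    (2,5)@(5, 11): e=[40,0,-28] → .  [on edge]
    (2,6)@(5, 13): e=[32,0,-20] → .  [on edge]
    (2,7)@(5, 15): e=[24,0,-12] → .  [on edge]
    (2,8)@(5, 17): e=[16,0,-4] → .  [on edge]
    (3,8)@(7, 17): e=[2,6,4] → X
    (4,8)@(9, 17): e=[-12,12,12] → .
    (2,9)@(5, 19): e=[8,0,4] → X  [on edge]
    (2,10)@(5, 21): e=[0,0,12] → X  [on edge]
  covered (3 px):
    . . . . .
    . . . . .
    . . . . .
    . . . . .
    . . . . .
    . . . . .
    . . . . .
    . . . . .
    . . . X .
    . . X . .
    . . X . .
T3:
  2·area = 30
  edge (8, 8)→(9, 20): d=(1,12) inclusive
  edge (9, 20)→(6, 14): d=(-3,-6) inclusive
  edge (6, 14)→(8, 8): d=(2,-6) inclusive
    (4,2)@(9, 5): e=[-15,45,0] → .  [on edge]
    (3,5)@(7, 11): e=[15,15,0] → X  [on edge]
    (4,5)@(9, 11): e=[-9,27,12] → .
    (3,6)@(7, 13): e=[17,9,4] → X
    (4,6)@(9, 13): e=[-7,21,16] → .
    (3,7)@(7, 15): e=[19,3,8] → X
    (4,7)@(9, 15): e=[-5,15,20] → .
    (2,8)@(5, 17): e=[45,-15,0] → .  [on edge]
    (3,8)@(7, 17): e=[21,-3,12] → .
  covered (3 px):
    . . . . .
    . . . . .
    . . . . .
    . . . . .
    . . . . .
    . . . X .
    . . . X .
    . . . X .
    . . . . .
    . . . . .
    . . . . .

Final: [6,4,2]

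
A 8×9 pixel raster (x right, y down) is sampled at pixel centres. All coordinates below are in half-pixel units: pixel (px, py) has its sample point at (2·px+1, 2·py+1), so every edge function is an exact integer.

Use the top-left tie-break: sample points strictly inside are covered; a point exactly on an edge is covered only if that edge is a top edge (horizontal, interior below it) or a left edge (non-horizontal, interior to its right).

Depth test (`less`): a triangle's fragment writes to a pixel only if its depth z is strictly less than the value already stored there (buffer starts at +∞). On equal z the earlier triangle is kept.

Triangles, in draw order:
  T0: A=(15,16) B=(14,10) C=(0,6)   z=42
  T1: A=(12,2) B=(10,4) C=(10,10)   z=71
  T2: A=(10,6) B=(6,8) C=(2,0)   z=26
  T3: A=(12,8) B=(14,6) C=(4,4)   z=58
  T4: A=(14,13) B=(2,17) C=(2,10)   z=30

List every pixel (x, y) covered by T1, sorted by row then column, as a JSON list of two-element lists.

T0:
  2·area = 80  (B↔C swapped to make it positive)
  edge (15, 16)→(0, 6): d=(-15,-10) top-left  bias=+0
  edge (0, 6)→(14, 10): d=(14,4) right/bottom  bias=-1
  edge (14, 10)→(15, 16): d=(1,6) right/bottom  bias=-1
    (1,3)@(3, 7): e=[15,2,63] → █
    (2,3)@(5, 7): e=[35,-6,51] → ·
    (1,4)@(3, 9): e=[-15,30,65] → ·
    (2,4)@(5, 9): e=[5,22,53] → █
    (3,4)@(7, 9): e=[25,14,41] → █
    (4,4)@(9, 9): e=[45,6,29] → █
    (5,4)@(11, 9): e=[65,-2,17] → ·
    (2,5)@(5, 11): e=[-25,50,55] → ·
    (3,5)@(7, 11): e=[-5,42,43] → ·
    (4,5)@(9, 11): e=[15,34,31] → █
    (5,5)@(11, 11): e=[35,26,19] → █
    (6,5)@(13, 11): e=[55,18,7] → █
  covered (9 px):
    · · · · · · · ·
    · · · · · · · ·
    · · · · · · · ·
    · █ · · · · · ·
    · · █ █ █ · · ·
    · · · · █ █ █ ·
    · · · · · █ █ ·
    · · · · · · · ·
    · · · · · · · ·
T1:
  2·area = 12  (B↔C swapped to make it positive)
  edge (12, 2)→(10, 10): d=(-2,8) right/bottom  bias=-1
  edge (10, 10)→(10, 4): d=(0,-6) top-left  bias=+0
  edge (10, 4)→(12, 2): d=(2,-2) top-left  bias=+0
    (6,0)@(13, 1): e=[-6,18,0] → ·  [on edge]
    (5,1)@(11, 3): e=[6,6,0] → █  [on edge]
    (6,1)@(13, 3): e=[-10,18,4] → ·
    (4,2)@(9, 5): e=[18,-6,0] → ·  [on edge]
    (5,2)@(11, 5): e=[2,6,4] → █
    (6,2)@(13, 5): e=[-14,18,8] → ·
    (3,3)@(7, 7): e=[30,-18,0] → ·  [on edge]
    (5,3)@(11, 7): e=[-2,6,8] → ·
    (2,4)@(5, 9): e=[42,-30,0] → ·  [on edge]
    (1,5)@(3, 11): e=[54,-42,0] → ·  [on edge]
    (0,6)@(1, 13): e=[66,-54,0] → ·  [on edge]
  covered (2 px):
    · · · · · · · ·
    · · · · · █ · ·
    · · · · · █ · ·
    · · · · · · · ·
    · · · · · · · ·
    · · · · · · · ·
    · · · · · · · ·
    · · · · · · · ·
    · · · · · · · ·
T2:
  2·area = 40
  edge (10, 6)→(6, 8): d=(-4,2) right/bottom  bias=-1
  edge (6, 8)→(2, 0): d=(-4,-8) top-left  bias=+0
  edge (2, 0)→(10, 6): d=(8,6) right/bottom  bias=-1
    (1,0)@(3, 1): e=[34,4,2] → █
    (2,0)@(5, 1): e=[30,20,-10] → ·
    (1,1)@(3, 3): e=[26,-4,18] → ·
    (2,1)@(5, 3): e=[22,12,6] → █
    (3,1)@(7, 3): e=[18,28,-6] → ·
    (2,2)@(5, 5): e=[14,4,22] → █
    (3,2)@(7, 5): e=[10,20,10] → █
    (4,2)@(9, 5): e=[6,36,-2] → ·
    (2,3)@(5, 7): e=[6,-4,38] → ·
    (3,3)@(7, 7): e=[2,12,26] → █
    (4,3)@(9, 7): e=[-2,28,14] → ·
    (3,4)@(7, 9): e=[-6,4,42] → ·
  covered (5 px):
    · █ · · · · · ·
    · · █ · · · · ·
    · · █ █ · · · ·
    · · · █ · · · ·
    · · · · · · · ·
    · · · · · · · ·
    · · · · · · · ·
    · · · · · · · ·
    · · · · · · · ·
T3:
  2·area = 24  (B↔C swapped to make it positive)
  edge (12, 8)→(4, 4): d=(-8,-4) top-left  bias=+0
  edge (4, 4)→(14, 6): d=(10,2) right/bottom  bias=-1
  edge (14, 6)→(12, 8): d=(-2,2) right/bottom  bias=-1
    (3,2)@(7, 5): e=[4,4,16] → █
    (4,2)@(9, 5): e=[12,0,12] → ·  [on edge]
    (7,2)@(15, 5): e=[36,-12,0] → ·  [on edge]
    (3,3)@(7, 7): e=[-12,24,12] → ·
    (5,3)@(11, 7): e=[4,16,4] → █
    (6,3)@(13, 7): e=[12,12,0] → ·  [on edge]
    (5,4)@(11, 9): e=[-12,36,0] → ·  [on edge]
    (4,5)@(9, 11): e=[-36,60,0] → ·  [on edge]
    (3,6)@(7, 13): e=[-60,84,0] → ·  [on edge]
    (2,7)@(5, 15): e=[-84,108,0] → ·  [on edge]
    (1,8)@(3, 17): e=[-108,132,0] → ·  [on edge]
  covered (2 px):
    · · · · · · · ·
    · · · · · · · ·
    · · · █ · · · ·
    · · · · · █ · ·
    · · · · · · · ·
    · · · · · · · ·
    · · · · · · · ·
    · · · · · · · ·
    · · · · · · · ·
T4:
  2·area = 84
  edge (14, 13)→(2, 17): d=(-12,4) right/bottom  bias=-1
  edge (2, 17)→(2, 10): d=(0,-7) top-left  bias=+0
  edge (2, 10)→(14, 13): d=(12,3) right/bottom  bias=-1
    (1,5)@(3, 11): e=[68,7,9] → █
    (2,5)@(5, 11): e=[60,21,3] → █
    (3,5)@(7, 11): e=[52,35,-3] → ·
    (1,6)@(3, 13): e=[44,7,33] → █
    (3,6)@(7, 13): e=[28,35,21] → █
    (4,6)@(9, 13): e=[20,49,15] → █
    (5,6)@(11, 13): e=[12,63,9] → █
    (6,6)@(13, 13): e=[4,77,3] → █
    (7,6)@(15, 13): e=[-4,91,-3] → ·
    (1,7)@(3, 15): e=[20,7,57] → █
    (4,7)@(9, 15): e=[-4,49,39] → ·
    (5,7)@(11, 15): e=[-12,63,33] → ·
  covered (11 px):
    · · · · · · · ·
    · · · · · · · ·
    · · · · · · · ·
    · · · · · · · ·
    · · · · · · · ·
    · █ █ · · · · ·
    · █ █ █ █ █ █ ·
    · █ █ █ · · · ·
    · · · · · · · ·

Result: [[5,1],[5,2]]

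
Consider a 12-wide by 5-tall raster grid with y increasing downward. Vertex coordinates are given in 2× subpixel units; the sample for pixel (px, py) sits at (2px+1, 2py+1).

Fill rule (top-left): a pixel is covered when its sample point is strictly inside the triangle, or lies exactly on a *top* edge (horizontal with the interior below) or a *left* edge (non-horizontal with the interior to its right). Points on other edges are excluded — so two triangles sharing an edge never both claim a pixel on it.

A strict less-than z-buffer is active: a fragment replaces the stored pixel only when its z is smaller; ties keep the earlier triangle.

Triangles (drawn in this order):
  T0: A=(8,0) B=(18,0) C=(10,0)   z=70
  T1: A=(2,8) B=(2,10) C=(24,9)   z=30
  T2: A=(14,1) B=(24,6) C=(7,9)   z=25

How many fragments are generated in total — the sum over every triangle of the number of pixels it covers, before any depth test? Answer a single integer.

T0:
  degenerate (2·area = 0) — covers nothing
T1:
  2·area = 44  (B↔C swapped to make it positive)
  edge (2, 8)→(24, 9): d=(22,1) right/bottom  bias=-1
  edge (24, 9)→(2, 10): d=(-22,1) right/bottom  bias=-1
  edge (2, 10)→(2, 8): d=(0,-2) top-left  bias=+0
    (1,4)@(3, 9): e=[21,21,2] → #
    (2,4)@(5, 9): e=[19,19,6] → #
    (3,4)@(7, 9): e=[17,17,10] → #
    (4,4)@(9, 9): e=[15,15,14] → #
    (5,4)@(11, 9): e=[13,13,18] → #
    (6,4)@(13, 9): e=[11,11,22] → #
    (7,4)@(15, 9): e=[9,9,26] → #
    (8,4)@(17, 9): e=[7,7,30] → #
    (9,4)@(19, 9): e=[5,5,34] → #
    (10,4)@(21, 9): e=[3,3,38] → #
    (11,4)@(23, 9): e=[1,1,42] → #
  covered (11 px):
    · · · · · · · · · · · ·
    · · · · · · · · · · · ·
    · · · · · · · · · · · ·
    · · · · · · · · · · · ·
    · # # # # # # # # # # #
T2:
  2·area = 115
  edge (14, 1)→(24, 6): d=(10,5) right/bottom  bias=-1
  edge (24, 6)→(7, 9): d=(-17,3) right/bottom  bias=-1
  edge (7, 9)→(14, 1): d=(7,-8) top-left  bias=+0
    (6,1)@(13, 3): e=[25,84,6] → #
    (7,1)@(15, 3): e=[15,78,22] → #
    (8,1)@(17, 3): e=[5,72,38] → #
    (9,1)@(19, 3): e=[-5,66,54] → ·
    (5,2)@(11, 5): e=[55,56,4] → #
    (9,2)@(19, 5): e=[15,32,68] → #
    (10,2)@(21, 5): e=[5,26,84] → #
    (11,2)@(23, 5): e=[-5,20,100] → ·
    (4,3)@(9, 7): e=[85,28,2] → #
    (9,3)@(19, 7): e=[35,-2,82] → ·
    (10,3)@(21, 7): e=[25,-8,98] → ·
    (3,4)@(7, 9): e=[115,0,0] → ·  [on edge]
  covered (14 px):
    · · · · · · · · · · · ·
    · · · · · · # # # · · ·
    · · · · · # # # # # # ·
    · · · · # # # # # · · ·
    · · · · · · · · · · · ·

Result: 25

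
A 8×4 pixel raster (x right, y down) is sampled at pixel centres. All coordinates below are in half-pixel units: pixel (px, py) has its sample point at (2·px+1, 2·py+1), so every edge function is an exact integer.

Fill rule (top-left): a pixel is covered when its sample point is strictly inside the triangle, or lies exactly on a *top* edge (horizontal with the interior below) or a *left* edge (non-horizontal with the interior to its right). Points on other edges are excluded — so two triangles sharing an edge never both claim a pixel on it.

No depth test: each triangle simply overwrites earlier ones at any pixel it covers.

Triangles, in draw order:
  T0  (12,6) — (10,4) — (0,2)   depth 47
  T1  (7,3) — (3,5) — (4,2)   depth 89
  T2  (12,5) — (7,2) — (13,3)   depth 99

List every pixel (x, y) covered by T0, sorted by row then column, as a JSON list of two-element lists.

T0:
  2·area = 16  (B↔C swapped to make it positive)
  edge (12, 6)→(0, 2): d=(-12,-4) top-left  bias=+0
  edge (0, 2)→(10, 4): d=(10,2) right/bottom  bias=-1
  edge (10, 4)→(12, 6): d=(2,2) right/bottom  bias=-1
    (3,0)@(7, 1): e=[40,-24,0] → ·  [on edge]
    (1,1)@(3, 3): e=[0,4,12] → █  [on edge]
    (2,1)@(5, 3): e=[8,0,8] → ·  [on edge]
    (4,1)@(9, 3): e=[24,-8,0] → ·  [on edge]
    (1,2)@(3, 5): e=[-24,24,16] → ·
    (4,2)@(9, 5): e=[0,12,4] → █  [on edge]
    (5,2)@(11, 5): e=[8,8,0] → ·  [on edge]
    (7,2)@(15, 5): e=[24,0,-8] → ·  [on edge]
    (4,3)@(9, 7): e=[-24,32,8] → ·
    (6,3)@(13, 7): e=[-8,24,0] → ·  [on edge]
    (7,3)@(15, 7): e=[0,20,-4] → ·  [on edge]
  covered (2 px):
    · · · · · · · ·
    · █ · · · · · ·
    · · · · █ · · ·
    · · · · · · · ·
T1:
  2·area = 10
  edge (7, 3)→(3, 5): d=(-4,2) right/bottom  bias=-1
  edge (3, 5)→(4, 2): d=(1,-3) top-left  bias=+0
  edge (4, 2)→(7, 3): d=(3,1) right/bottom  bias=-1
    (0,0)@(1, 1): e=[20,-10,0] → ·  [on edge]
    (5,0)@(11, 1): e=[0,20,-10] → ·  [on edge]
    (2,1)@(5, 3): e=[4,4,2] → █
    (3,1)@(7, 3): e=[0,10,0] → ·  [on edge]
    (1,2)@(3, 5): e=[0,0,10] → ·  [on edge]
    (2,2)@(5, 5): e=[-4,6,8] → ·
    (6,2)@(13, 5): e=[-20,30,0] → ·  [on edge]
  covered (1 px):
    · · · · · · · ·
    · · █ · · · · ·
    · · · · · · · ·
    · · · · · · · ·
T2:
  2·area = 13
  edge (12, 5)→(7, 2): d=(-5,-3) top-left  bias=+0
  edge (7, 2)→(13, 3): d=(6,1) right/bottom  bias=-1
  edge (13, 3)→(12, 5): d=(-1,2) right/bottom  bias=-1
    (0,0)@(1, 1): e=[-13,0,26] → ·  [on edge]
    (4,1)@(9, 3): e=[1,4,8] → █
    (5,1)@(11, 3): e=[7,2,4] → █
    (6,1)@(13, 3): e=[13,0,0] → ·  [on edge]
    (4,2)@(9, 5): e=[-9,16,6] → ·
    (5,2)@(11, 5): e=[-3,14,2] → ·
    (5,3)@(11, 7): e=[-13,26,0] → ·  [on edge]
  covered (2 px):
    · · · · · · · ·
    · · · · █ █ · ·
    · · · · · · · ·
    · · · · · · · ·

Result: [[1,1],[4,2]]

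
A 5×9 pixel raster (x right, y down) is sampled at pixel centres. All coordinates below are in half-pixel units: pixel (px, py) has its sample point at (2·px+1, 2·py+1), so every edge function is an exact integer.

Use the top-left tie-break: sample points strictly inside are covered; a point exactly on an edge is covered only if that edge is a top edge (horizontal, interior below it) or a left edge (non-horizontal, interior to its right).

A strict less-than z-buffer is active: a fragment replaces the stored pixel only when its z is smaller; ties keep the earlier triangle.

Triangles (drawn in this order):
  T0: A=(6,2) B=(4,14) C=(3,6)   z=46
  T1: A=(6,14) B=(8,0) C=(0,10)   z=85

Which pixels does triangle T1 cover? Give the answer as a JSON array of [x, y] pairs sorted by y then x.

T0:
  2·area = 28
  edge (6, 2)→(4, 14): d=(-2,12) right/bottom  bias=-1
  edge (4, 14)→(3, 6): d=(-1,-8) top-left  bias=+0
  edge (3, 6)→(6, 2): d=(3,-4) top-left  bias=+0
    (2,2)@(5, 5): e=[6,17,5] → X
    (3,2)@(7, 5): e=[-18,33,13] → .
    (2,3)@(5, 7): e=[2,15,11] → X
    (3,3)@(7, 7): e=[-22,31,19] → .
    (2,4)@(5, 9): e=[-2,13,17] → .
  covered (2 px):
    . . . . .
    . . . . .
    . . X . .
    . . X . .
    . . . . .
    . . . . .
    . . . . .
    . . . . .
    . . . . .
T1:
  2·area = 92  (B↔C swapped to make it positive)
  edge (6, 14)→(0, 10): d=(-6,-4) top-left  bias=+0
  edge (0, 10)→(8, 0): d=(8,-10) top-left  bias=+0
  edge (8, 0)→(6, 14): d=(-2,14) right/bottom  bias=-1
    (3,1)@(7, 3): e=[70,14,8] → X
    (4,1)@(9, 3): e=[78,34,-20] → .
    (2,2)@(5, 5): e=[50,10,32] → X
    (4,2)@(9, 5): e=[66,50,-24] → .
    (1,3)@(3, 7): e=[30,6,56] → X
    (3,3)@(7, 7): e=[46,46,0] → .  [on edge]
    (0,4)@(1, 9): e=[10,2,80] → X
    (3,4)@(7, 9): e=[34,62,-4] → .
    (0,5)@(1, 11): e=[-2,18,76] → .
    (1,5)@(3, 11): e=[6,38,48] → X
    (3,5)@(7, 11): e=[22,78,-8] → .
    (1,6)@(3, 13): e=[-6,54,44] → .
  covered (11 px):
    . . . . .
    . . . X .
    . . X X .
    . X X . .
    X X X . .
    . X X . .
    . . X . .
    . . . . .
    . . . . .

Answer: [[3,1],[2,2],[3,2],[1,3],[2,3],[0,4],[1,4],[2,4],[1,5],[2,5],[2,6]]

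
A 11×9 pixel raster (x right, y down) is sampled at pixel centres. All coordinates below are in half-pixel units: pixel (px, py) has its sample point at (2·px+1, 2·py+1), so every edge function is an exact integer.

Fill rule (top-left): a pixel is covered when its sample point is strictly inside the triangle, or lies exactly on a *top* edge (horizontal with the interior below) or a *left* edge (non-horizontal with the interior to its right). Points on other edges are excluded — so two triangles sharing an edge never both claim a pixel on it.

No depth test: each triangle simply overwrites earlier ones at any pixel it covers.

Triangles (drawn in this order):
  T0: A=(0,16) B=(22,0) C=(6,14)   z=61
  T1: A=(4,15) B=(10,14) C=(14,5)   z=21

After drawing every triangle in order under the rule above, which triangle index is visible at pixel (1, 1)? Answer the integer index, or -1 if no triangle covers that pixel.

T0:
  2·area = 52
  edge (0, 16)→(22, 0): d=(22,-16) top-left  bias=+0
  edge (22, 0)→(6, 14): d=(-16,14) right/bottom  bias=-1
  edge (6, 14)→(0, 16): d=(-6,2) right/bottom  bias=-1
    (6,3)@(13, 7): e=[10,14,28] → X
    (7,3)@(15, 7): e=[42,-14,24] → .
    (5,4)@(11, 9): e=[22,10,20] → X
    (6,4)@(13, 9): e=[54,-18,16] → .
    (10,4)@(21, 9): e=[182,-130,0] → .  [on edge]
    (3,5)@(7, 11): e=[2,34,16] → X
    (4,5)@(9, 11): e=[34,6,12] → X
    (5,5)@(11, 11): e=[66,-22,8] → .
    (7,5)@(15, 11): e=[130,-78,0] → .  [on edge]
    (2,6)@(5, 13): e=[14,30,8] → X
    (4,6)@(9, 13): e=[78,-26,0] → .  [on edge]
    (1,7)@(3, 15): e=[26,26,0] → .  [on edge]
  covered (6 px):
    . . . . . . . . . . .
    . . . . . . . . . . .
    . . . . . . . . . . .
    . . . . . . X . . . .
    . . . . . X . . . . .
    . . . X X . . . . . .
    . . X X . . . . . . .
    . . . . . . . . . . .
    . . . . . . . . . . .
T1:
  2·area = 50  (B↔C swapped to make it positive)
  edge (4, 15)→(14, 5): d=(10,-10) top-left  bias=+0
  edge (14, 5)→(10, 14): d=(-4,9) right/bottom  bias=-1
  edge (10, 14)→(4, 15): d=(-6,1) right/bottom  bias=-1
    (6,3)@(13, 7): e=[10,1,39] → X
    (7,3)@(15, 7): e=[30,-17,37] → .
    (5,4)@(11, 9): e=[10,11,29] → X
    (6,4)@(13, 9): e=[30,-7,27] → .
    (4,5)@(9, 11): e=[10,21,19] → X
    (6,5)@(13, 11): e=[50,-15,15] → .
    (3,6)@(7, 13): e=[10,31,9] → X
    (5,6)@(11, 13): e=[50,-5,5] → .
    (3,7)@(7, 15): e=[30,23,-3] → .
    (4,7)@(9, 15): e=[50,5,-5] → .
  covered (6 px):
    . . . . . . . . . . .
    . . . . . . . . . . .
    . . . . . . . . . . .
    . . . . . . X . . . .
    . . . . . X . . . . .
    . . . . X X . . . . .
    . . . X X . . . . . .
    . . . . . . . . . . .
    . . . . . . . . . . .

Z-buffer (winner per pixel, '.' = empty):
  . . . . . . . . . . .
  . . . . . . . . . . .
  . . . . . . . . . . .
  . . . . . . 1 . . . .
  . . . . . 1 . . . . .
  . . . 0 1 1 . . . . .
  . . 0 1 1 . . . . . .
  . . . . . . . . . . .
  . . . . . . . . . . .

Result: -1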